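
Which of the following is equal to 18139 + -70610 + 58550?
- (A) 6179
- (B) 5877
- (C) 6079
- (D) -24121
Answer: C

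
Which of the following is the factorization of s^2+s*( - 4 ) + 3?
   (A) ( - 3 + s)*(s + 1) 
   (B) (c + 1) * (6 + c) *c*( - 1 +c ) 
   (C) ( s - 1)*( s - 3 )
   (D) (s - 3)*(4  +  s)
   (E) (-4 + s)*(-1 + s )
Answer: C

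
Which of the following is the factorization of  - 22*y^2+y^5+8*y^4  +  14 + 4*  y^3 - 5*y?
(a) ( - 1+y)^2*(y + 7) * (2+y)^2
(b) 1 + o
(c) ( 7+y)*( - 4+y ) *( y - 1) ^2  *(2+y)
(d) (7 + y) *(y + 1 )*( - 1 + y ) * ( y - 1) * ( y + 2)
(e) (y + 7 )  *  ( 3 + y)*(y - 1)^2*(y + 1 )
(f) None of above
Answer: d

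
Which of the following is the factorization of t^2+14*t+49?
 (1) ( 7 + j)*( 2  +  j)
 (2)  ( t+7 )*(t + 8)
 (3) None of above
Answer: 3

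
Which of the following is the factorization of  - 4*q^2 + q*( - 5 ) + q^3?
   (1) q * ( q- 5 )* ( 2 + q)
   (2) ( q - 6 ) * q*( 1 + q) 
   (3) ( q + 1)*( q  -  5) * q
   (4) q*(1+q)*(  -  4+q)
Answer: 3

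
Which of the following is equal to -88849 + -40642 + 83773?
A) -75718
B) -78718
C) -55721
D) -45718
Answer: D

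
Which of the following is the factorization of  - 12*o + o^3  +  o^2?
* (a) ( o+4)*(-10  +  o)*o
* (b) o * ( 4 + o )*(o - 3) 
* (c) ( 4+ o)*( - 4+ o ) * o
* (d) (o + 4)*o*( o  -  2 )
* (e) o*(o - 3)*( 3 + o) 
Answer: b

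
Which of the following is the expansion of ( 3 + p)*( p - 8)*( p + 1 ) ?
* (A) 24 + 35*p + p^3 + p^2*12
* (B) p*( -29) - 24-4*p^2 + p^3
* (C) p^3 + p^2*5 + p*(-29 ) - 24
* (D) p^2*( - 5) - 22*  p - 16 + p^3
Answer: B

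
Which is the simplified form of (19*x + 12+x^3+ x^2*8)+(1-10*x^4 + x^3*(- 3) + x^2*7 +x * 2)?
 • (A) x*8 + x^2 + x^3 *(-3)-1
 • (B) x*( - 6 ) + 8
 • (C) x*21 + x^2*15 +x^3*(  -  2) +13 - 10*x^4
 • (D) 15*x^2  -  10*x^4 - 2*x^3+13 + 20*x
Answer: C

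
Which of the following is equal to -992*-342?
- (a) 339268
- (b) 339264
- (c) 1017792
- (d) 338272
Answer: b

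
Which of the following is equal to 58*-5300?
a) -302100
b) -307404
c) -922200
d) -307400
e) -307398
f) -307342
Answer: d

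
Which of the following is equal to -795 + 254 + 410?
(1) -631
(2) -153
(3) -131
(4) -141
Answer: 3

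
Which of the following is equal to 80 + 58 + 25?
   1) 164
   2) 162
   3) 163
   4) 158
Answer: 3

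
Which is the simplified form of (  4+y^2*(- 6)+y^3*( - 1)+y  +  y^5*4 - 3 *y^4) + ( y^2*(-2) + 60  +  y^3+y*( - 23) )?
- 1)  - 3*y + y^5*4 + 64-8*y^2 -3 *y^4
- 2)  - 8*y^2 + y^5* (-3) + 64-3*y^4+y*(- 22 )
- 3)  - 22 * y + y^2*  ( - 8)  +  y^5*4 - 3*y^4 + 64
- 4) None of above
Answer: 3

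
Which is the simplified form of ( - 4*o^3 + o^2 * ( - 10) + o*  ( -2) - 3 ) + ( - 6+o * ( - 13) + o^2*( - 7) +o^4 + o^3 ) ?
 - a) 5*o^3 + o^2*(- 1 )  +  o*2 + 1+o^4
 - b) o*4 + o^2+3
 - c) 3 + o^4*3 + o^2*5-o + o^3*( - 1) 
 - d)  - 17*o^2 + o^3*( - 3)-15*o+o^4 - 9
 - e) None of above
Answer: d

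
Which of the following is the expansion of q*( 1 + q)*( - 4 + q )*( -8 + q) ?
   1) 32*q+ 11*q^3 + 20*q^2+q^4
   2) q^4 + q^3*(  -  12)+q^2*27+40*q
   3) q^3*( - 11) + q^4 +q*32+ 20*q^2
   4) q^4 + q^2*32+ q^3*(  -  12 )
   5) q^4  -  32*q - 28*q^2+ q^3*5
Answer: 3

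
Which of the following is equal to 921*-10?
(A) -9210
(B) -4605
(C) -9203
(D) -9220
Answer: A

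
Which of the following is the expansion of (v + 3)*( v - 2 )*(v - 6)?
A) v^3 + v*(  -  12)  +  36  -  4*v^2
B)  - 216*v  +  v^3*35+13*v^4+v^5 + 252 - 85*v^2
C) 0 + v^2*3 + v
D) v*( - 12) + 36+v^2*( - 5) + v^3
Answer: D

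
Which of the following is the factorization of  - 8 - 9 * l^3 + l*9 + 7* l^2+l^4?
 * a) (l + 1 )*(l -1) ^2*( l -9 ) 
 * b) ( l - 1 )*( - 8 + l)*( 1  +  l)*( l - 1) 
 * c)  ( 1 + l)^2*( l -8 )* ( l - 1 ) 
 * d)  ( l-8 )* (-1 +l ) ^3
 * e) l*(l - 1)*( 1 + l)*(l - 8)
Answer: b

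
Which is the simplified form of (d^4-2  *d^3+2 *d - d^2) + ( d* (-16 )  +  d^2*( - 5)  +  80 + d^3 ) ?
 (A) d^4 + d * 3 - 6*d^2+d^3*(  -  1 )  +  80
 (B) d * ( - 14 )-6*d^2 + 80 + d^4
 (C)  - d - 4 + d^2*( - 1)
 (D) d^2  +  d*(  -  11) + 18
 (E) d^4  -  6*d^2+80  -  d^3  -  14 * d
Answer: E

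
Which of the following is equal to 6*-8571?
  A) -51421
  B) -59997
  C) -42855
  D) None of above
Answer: D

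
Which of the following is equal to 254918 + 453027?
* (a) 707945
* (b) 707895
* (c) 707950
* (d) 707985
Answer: a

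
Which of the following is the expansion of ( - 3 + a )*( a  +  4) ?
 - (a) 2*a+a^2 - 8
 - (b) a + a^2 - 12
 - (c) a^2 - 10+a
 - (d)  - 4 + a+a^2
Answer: b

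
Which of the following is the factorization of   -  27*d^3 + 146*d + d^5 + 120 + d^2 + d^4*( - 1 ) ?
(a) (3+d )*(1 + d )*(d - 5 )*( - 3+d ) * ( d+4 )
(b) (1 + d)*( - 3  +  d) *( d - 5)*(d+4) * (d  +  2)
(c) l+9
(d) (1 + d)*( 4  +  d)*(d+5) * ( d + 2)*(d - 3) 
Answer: b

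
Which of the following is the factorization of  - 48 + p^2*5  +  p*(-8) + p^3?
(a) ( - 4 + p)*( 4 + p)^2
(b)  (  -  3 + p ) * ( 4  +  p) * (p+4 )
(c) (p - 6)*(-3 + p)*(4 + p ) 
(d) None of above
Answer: b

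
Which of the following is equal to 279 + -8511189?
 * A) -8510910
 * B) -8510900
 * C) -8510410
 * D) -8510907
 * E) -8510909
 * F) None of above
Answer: A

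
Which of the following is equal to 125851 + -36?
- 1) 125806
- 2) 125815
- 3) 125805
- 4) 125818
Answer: 2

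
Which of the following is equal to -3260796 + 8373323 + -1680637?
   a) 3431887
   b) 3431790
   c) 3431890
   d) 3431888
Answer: c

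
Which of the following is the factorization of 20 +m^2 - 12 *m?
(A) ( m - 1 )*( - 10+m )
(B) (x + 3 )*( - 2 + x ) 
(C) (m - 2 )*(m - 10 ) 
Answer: C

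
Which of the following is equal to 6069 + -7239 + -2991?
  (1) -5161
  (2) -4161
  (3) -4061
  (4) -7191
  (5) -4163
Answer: 2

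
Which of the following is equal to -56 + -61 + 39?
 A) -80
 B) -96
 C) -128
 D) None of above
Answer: D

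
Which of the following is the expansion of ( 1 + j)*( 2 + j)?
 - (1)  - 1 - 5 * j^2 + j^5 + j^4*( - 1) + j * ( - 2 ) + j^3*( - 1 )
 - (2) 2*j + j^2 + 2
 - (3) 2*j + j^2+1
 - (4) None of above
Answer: 4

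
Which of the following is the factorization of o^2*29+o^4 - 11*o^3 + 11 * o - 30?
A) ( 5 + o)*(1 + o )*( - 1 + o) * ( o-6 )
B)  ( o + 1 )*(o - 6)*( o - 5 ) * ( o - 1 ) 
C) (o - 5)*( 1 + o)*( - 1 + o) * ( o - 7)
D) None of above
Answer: B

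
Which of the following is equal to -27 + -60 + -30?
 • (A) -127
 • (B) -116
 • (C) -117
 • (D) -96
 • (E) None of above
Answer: C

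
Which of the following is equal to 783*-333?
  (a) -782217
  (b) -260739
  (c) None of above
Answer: b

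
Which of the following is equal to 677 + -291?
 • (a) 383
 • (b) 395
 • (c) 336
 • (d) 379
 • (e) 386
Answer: e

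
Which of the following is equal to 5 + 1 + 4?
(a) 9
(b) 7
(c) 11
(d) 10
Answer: d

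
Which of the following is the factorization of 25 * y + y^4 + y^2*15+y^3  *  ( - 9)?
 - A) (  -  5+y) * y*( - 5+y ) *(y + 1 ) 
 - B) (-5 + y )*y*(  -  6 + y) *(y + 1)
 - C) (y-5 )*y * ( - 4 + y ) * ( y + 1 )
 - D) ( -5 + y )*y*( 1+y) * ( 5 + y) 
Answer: A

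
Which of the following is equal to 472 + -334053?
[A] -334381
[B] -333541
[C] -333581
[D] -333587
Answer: C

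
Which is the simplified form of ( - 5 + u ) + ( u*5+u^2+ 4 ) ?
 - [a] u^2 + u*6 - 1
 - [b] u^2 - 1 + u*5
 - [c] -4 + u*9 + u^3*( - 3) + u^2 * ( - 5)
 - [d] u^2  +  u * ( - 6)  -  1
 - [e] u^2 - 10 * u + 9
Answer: a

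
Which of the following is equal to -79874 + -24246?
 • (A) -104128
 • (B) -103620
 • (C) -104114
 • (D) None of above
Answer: D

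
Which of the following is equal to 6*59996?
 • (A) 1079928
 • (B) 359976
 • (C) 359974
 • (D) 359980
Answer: B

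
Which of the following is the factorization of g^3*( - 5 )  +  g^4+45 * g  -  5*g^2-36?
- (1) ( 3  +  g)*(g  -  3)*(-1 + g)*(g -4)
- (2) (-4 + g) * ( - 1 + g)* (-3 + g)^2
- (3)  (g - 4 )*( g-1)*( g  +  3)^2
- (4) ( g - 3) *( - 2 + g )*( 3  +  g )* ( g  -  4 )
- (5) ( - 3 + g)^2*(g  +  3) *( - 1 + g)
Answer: 1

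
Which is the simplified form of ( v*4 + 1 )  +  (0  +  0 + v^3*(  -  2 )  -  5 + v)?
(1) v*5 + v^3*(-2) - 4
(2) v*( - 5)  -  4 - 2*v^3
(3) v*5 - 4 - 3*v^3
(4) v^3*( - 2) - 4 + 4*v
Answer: 1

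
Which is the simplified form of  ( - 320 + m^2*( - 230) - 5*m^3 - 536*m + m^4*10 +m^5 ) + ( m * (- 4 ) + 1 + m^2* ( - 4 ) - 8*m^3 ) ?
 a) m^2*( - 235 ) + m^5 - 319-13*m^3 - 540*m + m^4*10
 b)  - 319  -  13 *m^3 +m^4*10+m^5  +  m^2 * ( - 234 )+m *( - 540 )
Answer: b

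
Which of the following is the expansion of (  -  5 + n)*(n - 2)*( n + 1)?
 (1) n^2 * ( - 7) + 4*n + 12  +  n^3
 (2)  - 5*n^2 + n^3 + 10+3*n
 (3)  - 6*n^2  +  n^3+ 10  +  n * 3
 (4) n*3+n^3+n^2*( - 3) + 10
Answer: 3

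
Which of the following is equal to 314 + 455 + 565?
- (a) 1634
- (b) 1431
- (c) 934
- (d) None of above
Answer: d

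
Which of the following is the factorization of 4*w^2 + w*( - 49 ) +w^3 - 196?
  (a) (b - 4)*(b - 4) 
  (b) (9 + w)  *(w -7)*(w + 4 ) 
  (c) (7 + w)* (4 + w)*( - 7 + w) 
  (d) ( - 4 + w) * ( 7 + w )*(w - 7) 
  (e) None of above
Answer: c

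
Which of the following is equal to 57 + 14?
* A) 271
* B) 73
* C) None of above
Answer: C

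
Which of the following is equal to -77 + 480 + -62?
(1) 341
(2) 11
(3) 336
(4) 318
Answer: 1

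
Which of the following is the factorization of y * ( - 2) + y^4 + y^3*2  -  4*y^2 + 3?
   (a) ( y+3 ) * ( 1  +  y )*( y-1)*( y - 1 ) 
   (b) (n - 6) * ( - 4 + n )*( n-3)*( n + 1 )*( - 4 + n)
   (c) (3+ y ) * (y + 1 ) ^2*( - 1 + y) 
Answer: a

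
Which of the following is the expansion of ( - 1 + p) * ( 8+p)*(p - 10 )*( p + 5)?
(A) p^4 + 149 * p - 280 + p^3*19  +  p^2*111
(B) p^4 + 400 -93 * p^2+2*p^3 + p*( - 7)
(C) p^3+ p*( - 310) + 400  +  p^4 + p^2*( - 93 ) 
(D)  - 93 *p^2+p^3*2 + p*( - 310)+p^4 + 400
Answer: D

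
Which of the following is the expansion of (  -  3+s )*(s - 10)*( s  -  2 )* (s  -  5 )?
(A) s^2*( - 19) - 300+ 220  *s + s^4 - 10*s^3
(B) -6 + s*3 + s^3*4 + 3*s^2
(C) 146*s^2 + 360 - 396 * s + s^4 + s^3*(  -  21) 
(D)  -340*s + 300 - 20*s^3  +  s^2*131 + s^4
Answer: D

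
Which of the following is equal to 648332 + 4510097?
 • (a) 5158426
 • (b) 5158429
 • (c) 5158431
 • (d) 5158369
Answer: b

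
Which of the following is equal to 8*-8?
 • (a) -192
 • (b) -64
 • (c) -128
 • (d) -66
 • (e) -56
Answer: b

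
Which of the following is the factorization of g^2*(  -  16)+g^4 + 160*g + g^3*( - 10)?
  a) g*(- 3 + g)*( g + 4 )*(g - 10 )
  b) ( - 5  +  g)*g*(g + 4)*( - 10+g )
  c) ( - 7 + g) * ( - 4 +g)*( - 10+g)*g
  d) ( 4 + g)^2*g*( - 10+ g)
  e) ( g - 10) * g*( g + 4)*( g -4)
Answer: e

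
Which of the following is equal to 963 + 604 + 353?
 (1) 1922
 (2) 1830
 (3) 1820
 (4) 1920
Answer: 4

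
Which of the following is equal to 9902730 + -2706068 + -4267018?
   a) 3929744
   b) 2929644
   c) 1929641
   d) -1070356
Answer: b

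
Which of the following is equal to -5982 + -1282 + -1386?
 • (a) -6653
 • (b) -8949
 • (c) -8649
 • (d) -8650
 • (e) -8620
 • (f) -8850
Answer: d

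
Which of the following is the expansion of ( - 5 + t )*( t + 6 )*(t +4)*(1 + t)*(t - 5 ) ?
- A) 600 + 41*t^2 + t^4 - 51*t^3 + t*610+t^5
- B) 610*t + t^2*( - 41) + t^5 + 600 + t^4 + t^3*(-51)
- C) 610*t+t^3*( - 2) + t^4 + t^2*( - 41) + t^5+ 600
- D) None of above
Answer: B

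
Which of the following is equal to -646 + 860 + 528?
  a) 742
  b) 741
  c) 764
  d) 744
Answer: a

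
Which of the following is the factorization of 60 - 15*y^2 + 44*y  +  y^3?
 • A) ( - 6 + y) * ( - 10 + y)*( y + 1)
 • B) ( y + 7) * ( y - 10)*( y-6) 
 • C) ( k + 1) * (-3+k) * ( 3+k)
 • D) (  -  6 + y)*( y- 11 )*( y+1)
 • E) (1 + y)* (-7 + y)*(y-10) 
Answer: A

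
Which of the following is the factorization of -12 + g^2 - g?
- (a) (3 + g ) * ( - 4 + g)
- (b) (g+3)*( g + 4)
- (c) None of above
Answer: a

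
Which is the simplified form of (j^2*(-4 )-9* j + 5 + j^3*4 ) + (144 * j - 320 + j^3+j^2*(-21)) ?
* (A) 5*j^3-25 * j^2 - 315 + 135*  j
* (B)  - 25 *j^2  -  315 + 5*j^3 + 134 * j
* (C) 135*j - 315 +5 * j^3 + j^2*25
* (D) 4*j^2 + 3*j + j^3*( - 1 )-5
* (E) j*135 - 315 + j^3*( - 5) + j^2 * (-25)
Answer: A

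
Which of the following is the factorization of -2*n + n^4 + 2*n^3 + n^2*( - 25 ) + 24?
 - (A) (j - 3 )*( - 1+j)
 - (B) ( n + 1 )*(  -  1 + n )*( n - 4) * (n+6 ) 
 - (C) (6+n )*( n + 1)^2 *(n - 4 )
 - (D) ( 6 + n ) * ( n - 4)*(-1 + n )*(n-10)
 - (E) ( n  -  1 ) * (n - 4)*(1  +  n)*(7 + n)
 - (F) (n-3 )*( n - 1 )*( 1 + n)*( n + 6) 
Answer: B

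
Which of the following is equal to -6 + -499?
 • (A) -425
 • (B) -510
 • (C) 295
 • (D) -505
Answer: D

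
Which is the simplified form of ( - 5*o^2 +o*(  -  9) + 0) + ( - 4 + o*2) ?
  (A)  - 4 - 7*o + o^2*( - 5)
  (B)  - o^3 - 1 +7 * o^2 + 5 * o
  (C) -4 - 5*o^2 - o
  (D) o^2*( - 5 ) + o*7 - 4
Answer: A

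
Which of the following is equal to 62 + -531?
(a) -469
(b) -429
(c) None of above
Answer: a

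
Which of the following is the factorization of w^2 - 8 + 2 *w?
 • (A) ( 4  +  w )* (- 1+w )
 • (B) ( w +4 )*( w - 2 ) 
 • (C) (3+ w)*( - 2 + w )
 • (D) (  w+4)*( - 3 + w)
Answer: B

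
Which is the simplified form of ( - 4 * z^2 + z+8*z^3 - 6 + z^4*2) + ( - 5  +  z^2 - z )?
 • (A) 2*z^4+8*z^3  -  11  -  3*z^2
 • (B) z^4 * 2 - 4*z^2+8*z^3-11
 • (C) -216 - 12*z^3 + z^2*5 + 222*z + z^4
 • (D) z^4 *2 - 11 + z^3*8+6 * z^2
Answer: A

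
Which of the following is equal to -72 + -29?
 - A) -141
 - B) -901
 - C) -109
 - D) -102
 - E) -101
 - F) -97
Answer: E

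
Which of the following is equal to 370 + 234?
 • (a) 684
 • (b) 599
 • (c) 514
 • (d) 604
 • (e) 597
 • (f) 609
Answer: d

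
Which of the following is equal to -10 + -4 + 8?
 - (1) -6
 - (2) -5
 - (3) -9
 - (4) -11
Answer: 1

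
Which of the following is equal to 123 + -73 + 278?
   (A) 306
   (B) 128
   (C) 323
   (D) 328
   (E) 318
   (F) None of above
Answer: D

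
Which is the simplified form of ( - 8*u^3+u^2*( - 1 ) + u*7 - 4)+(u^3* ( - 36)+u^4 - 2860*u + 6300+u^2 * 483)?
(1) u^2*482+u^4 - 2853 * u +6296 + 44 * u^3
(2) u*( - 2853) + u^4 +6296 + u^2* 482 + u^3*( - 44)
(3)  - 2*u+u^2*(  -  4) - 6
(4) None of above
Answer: 2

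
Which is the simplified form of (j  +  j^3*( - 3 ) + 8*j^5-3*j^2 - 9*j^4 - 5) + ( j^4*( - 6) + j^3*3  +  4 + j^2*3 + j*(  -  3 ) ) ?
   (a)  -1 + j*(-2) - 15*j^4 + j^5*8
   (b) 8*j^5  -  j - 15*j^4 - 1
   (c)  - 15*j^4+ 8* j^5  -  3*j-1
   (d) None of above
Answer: a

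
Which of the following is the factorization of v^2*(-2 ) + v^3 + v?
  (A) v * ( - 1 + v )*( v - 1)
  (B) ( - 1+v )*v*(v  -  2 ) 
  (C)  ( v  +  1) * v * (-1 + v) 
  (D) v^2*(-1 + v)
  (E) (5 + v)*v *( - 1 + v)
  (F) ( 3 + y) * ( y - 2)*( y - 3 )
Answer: A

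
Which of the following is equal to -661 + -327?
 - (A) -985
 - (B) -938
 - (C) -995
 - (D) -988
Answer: D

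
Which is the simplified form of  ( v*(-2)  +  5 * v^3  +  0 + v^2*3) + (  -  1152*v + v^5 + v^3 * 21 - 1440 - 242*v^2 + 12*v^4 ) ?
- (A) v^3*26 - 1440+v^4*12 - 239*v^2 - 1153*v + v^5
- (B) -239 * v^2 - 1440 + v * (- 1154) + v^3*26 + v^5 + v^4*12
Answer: B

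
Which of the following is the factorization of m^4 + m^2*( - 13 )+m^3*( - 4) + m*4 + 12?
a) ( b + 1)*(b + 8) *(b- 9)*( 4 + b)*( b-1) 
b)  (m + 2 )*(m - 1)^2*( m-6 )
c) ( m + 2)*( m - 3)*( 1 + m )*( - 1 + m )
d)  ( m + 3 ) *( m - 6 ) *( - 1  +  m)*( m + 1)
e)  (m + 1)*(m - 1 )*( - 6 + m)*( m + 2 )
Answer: e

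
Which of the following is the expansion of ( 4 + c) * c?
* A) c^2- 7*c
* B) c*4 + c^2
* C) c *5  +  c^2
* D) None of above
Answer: B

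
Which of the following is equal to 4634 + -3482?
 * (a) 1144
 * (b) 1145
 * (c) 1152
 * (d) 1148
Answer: c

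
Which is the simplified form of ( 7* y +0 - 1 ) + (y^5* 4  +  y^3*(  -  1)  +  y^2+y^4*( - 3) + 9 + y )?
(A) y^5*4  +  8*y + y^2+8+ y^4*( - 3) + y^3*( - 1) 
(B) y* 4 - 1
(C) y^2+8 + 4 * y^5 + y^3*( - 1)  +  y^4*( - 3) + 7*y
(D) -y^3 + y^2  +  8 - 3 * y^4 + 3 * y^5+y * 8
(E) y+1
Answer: A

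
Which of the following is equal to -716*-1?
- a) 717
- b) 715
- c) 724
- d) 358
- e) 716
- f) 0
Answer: e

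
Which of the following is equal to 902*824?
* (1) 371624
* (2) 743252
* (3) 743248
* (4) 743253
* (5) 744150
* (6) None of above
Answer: 3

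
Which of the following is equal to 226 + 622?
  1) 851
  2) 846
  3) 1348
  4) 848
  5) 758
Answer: 4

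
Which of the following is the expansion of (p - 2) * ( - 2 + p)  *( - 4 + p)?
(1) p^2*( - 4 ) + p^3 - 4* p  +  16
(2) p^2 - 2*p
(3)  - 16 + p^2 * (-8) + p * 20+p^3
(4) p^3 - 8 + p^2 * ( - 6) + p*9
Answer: 3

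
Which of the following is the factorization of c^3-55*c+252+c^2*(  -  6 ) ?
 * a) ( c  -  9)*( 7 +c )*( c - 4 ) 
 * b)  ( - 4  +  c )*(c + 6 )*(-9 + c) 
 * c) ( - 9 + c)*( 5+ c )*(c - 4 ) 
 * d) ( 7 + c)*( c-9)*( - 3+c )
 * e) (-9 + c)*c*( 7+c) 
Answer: a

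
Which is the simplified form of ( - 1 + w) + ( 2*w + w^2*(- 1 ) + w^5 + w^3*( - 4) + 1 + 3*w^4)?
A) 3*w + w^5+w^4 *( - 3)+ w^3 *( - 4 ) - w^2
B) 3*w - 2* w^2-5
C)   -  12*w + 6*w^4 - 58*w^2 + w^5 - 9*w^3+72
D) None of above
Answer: D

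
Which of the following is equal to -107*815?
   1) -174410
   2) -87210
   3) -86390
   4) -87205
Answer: 4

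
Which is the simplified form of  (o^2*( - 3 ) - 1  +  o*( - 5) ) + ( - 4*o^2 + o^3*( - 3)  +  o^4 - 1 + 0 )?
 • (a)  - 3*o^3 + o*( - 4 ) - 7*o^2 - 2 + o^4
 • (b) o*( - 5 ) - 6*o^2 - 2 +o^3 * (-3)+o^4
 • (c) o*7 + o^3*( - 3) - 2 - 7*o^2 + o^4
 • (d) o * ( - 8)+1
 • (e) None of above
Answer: e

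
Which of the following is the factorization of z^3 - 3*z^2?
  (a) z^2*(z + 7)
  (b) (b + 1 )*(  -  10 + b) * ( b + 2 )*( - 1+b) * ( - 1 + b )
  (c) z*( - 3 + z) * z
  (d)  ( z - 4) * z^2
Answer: c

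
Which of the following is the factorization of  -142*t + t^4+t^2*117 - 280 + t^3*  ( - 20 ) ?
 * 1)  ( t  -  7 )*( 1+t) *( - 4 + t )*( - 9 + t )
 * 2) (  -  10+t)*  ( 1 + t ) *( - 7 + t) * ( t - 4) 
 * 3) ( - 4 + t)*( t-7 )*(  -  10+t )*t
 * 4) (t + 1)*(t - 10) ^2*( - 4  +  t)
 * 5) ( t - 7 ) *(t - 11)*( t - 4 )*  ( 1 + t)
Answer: 2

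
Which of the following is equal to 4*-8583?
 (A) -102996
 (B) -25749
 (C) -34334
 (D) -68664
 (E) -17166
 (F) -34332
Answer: F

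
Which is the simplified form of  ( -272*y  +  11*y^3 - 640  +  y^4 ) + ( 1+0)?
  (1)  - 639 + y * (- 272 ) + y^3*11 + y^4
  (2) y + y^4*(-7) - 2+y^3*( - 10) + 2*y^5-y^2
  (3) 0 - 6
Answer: 1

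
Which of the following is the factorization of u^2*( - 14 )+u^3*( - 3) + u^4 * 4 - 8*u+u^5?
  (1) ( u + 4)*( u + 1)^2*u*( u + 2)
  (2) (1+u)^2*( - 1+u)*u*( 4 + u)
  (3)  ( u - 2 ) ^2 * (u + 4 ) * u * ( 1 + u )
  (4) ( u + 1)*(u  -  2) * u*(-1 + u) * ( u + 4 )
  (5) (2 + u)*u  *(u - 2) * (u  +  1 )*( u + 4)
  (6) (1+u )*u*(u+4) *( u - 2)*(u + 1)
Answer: 6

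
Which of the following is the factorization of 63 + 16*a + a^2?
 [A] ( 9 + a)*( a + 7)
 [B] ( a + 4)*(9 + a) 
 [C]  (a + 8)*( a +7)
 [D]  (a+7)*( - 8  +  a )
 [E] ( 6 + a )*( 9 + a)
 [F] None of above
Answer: A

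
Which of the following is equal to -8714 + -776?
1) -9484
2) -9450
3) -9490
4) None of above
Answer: 3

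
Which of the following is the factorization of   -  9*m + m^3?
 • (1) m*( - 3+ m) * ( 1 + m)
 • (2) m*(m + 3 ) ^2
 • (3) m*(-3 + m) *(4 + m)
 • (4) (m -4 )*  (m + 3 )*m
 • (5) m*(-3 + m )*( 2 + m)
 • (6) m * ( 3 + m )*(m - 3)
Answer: 6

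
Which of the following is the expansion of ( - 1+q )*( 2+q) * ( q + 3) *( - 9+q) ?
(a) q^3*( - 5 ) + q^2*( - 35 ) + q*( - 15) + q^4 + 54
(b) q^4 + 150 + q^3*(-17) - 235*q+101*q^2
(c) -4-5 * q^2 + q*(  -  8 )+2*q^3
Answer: a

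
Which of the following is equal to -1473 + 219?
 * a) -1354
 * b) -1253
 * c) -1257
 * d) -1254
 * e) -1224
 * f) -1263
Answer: d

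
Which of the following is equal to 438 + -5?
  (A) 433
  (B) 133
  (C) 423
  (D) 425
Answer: A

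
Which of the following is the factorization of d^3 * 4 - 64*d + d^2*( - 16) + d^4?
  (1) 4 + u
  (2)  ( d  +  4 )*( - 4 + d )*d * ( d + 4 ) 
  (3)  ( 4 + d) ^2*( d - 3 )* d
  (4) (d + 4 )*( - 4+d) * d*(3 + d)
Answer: 2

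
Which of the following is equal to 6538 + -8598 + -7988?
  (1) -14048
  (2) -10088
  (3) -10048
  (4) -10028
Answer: 3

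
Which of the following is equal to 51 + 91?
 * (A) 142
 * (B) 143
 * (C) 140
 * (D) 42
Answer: A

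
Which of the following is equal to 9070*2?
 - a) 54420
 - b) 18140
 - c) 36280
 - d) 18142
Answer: b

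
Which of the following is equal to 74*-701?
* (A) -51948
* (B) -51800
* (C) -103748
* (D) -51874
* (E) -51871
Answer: D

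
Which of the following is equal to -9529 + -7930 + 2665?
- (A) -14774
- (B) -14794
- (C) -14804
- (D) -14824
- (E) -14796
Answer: B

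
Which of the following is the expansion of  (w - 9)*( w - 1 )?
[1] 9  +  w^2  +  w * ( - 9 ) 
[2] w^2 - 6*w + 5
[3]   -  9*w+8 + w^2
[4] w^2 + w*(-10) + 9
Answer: 4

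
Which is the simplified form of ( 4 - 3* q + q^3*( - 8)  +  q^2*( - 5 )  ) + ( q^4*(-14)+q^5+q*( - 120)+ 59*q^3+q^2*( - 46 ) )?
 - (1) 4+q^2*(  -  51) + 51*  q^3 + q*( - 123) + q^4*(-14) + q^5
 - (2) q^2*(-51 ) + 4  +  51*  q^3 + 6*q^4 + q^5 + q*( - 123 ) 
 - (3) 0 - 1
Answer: 1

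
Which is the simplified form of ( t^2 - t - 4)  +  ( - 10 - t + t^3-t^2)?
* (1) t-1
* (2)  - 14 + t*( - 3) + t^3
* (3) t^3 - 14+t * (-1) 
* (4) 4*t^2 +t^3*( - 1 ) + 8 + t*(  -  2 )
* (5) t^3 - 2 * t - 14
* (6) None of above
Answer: 5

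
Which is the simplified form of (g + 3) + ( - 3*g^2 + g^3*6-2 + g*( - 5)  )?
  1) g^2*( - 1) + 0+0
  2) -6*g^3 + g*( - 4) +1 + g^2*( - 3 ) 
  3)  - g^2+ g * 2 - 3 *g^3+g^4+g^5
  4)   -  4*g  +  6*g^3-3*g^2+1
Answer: 4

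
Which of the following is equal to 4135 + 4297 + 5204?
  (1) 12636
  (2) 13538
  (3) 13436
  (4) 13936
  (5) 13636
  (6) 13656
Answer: 5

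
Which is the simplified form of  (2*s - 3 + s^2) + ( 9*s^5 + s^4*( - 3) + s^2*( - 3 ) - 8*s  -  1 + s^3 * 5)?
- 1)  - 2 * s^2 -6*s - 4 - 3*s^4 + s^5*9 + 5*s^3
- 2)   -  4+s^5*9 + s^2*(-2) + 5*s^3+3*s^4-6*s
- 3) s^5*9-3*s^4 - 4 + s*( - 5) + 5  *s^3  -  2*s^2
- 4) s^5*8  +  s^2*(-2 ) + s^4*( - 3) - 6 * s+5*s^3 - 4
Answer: 1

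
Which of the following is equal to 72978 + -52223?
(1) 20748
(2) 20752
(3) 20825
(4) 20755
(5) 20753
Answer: 4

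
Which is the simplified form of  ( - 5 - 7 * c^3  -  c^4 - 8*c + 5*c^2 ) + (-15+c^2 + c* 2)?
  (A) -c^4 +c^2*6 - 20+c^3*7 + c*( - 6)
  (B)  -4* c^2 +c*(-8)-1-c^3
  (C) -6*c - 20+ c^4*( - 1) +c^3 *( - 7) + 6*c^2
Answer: C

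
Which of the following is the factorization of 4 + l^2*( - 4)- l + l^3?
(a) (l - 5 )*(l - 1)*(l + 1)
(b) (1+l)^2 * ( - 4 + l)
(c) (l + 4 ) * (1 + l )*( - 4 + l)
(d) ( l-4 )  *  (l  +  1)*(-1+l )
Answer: d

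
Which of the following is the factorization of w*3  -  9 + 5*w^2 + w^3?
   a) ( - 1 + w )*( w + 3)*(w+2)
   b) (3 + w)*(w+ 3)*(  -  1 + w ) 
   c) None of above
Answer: b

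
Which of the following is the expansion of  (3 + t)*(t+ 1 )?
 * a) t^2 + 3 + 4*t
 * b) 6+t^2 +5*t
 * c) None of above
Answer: a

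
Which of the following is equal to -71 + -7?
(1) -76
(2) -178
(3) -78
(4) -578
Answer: 3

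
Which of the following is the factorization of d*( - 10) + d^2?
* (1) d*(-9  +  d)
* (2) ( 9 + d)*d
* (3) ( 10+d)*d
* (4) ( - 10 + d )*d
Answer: 4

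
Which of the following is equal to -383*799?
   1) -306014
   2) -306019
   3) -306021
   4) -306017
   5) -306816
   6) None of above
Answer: 4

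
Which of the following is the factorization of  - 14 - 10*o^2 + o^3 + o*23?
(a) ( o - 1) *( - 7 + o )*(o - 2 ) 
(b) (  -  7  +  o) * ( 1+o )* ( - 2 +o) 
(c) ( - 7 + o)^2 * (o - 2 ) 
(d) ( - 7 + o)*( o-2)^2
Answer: a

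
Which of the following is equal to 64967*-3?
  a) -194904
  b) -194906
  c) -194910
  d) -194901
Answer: d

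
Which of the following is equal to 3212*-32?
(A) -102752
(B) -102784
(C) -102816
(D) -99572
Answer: B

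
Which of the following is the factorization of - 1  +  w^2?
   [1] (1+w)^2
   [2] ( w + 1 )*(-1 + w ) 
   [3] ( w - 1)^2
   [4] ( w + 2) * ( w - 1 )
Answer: 2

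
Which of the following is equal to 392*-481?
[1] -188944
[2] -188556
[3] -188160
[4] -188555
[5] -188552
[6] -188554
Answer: 5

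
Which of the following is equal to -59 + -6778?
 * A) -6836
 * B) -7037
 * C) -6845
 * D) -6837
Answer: D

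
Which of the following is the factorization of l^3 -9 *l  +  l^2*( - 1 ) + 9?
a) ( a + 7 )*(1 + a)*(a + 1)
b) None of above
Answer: b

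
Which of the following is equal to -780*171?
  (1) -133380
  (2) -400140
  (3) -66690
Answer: 1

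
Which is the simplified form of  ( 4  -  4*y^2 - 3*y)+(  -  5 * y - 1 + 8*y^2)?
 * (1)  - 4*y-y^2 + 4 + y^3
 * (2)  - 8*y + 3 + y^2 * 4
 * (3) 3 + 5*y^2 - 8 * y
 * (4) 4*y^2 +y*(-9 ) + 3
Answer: 2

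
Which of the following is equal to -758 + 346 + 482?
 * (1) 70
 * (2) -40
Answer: 1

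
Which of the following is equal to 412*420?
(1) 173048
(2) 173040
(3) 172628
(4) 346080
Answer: 2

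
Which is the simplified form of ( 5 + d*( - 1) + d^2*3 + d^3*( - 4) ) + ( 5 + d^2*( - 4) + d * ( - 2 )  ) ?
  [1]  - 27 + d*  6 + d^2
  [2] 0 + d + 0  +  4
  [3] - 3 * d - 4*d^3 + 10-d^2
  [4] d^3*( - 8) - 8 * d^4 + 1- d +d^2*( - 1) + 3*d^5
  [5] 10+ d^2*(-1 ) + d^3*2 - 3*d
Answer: 3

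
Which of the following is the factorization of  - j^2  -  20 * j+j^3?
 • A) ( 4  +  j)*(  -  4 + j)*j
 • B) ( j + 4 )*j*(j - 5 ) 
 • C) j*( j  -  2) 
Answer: B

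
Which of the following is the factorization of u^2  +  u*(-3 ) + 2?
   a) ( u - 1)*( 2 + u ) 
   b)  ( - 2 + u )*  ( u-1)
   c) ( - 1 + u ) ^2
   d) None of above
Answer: b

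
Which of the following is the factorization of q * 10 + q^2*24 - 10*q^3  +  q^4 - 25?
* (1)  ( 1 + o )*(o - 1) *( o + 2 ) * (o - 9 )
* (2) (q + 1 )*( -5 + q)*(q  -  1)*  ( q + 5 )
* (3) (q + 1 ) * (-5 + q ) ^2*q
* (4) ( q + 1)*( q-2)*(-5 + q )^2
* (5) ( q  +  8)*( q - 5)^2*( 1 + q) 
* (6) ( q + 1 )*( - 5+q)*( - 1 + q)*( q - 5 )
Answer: 6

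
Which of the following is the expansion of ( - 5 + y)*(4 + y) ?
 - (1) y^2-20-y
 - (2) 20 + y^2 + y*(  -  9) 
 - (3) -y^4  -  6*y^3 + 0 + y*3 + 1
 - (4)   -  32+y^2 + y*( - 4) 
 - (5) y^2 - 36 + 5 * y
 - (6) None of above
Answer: 1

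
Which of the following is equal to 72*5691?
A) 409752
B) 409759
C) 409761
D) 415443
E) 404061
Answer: A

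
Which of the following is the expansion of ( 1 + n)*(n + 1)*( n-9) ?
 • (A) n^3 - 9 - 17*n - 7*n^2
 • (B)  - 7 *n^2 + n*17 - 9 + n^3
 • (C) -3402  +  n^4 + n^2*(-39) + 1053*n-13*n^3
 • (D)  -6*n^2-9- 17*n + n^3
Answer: A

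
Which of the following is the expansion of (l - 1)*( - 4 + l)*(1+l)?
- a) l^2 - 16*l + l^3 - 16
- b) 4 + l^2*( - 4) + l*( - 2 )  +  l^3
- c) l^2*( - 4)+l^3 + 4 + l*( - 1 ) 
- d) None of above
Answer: c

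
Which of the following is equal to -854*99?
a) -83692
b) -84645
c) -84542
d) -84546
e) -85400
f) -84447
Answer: d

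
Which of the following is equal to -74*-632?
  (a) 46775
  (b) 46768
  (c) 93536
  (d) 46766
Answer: b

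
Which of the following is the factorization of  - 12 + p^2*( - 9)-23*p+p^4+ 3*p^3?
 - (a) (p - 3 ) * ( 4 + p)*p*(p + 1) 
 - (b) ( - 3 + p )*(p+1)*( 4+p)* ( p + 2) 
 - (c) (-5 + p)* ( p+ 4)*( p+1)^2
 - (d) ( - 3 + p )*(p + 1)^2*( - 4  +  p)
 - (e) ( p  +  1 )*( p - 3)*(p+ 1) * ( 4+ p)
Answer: e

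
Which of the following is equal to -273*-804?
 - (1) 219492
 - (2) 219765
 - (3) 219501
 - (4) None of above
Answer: 1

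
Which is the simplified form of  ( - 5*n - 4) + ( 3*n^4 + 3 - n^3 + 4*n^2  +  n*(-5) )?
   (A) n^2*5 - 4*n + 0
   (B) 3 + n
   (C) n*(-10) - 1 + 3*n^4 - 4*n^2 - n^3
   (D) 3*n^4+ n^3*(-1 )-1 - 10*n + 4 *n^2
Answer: D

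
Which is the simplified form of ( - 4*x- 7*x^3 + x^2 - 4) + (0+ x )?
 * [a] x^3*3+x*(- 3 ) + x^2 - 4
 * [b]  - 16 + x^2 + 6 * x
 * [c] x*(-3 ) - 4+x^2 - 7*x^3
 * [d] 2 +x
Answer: c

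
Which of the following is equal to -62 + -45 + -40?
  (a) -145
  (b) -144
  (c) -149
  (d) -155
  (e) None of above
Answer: e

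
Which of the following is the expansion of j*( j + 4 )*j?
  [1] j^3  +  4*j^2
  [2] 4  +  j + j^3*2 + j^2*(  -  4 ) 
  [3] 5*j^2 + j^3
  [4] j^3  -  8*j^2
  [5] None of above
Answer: 1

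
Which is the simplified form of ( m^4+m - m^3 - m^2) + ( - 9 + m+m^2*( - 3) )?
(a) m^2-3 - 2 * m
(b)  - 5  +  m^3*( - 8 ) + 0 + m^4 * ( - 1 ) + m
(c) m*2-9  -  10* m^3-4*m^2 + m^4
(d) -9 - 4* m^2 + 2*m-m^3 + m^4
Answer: d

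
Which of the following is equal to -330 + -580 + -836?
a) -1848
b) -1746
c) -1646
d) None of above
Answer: b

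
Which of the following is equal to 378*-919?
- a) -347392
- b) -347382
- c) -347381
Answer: b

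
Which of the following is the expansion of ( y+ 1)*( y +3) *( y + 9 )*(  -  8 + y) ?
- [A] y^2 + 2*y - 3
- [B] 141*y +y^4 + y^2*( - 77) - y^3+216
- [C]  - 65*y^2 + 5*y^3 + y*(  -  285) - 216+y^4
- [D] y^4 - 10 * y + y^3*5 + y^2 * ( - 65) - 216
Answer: C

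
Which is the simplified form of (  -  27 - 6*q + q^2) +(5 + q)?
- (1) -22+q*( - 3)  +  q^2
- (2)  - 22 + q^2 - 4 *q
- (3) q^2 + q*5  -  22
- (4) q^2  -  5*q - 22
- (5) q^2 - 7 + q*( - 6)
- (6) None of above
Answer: 4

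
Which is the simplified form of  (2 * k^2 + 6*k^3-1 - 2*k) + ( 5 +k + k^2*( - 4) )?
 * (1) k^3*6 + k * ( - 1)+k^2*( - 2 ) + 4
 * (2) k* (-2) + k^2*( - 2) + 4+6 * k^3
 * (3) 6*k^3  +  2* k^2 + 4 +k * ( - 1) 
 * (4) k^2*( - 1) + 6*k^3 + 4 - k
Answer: 1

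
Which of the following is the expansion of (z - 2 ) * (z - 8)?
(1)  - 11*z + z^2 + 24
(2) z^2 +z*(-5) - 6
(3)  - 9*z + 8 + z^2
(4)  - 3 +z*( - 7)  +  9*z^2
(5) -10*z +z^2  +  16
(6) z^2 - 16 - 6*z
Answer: 5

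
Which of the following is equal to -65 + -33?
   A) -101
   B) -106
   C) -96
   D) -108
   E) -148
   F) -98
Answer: F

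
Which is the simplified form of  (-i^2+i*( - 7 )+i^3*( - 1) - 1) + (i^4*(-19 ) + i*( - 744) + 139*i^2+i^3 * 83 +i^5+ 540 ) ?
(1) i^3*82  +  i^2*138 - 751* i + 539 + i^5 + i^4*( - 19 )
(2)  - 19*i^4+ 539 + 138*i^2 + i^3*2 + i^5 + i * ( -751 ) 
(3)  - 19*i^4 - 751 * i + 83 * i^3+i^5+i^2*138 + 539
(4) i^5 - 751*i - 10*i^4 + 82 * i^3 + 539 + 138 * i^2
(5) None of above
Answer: 1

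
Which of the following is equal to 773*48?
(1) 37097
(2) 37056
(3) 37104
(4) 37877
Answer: 3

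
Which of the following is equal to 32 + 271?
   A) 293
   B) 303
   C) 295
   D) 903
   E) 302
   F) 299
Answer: B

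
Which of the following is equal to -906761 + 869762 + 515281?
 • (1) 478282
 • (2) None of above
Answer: 1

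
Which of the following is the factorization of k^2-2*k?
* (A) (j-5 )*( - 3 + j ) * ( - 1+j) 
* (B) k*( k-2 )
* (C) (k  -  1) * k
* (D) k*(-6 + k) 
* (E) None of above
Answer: B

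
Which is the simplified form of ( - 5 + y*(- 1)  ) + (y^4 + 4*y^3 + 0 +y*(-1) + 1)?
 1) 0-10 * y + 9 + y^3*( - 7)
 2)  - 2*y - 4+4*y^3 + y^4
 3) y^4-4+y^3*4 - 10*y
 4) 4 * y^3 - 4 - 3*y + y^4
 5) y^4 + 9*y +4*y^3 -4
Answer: 2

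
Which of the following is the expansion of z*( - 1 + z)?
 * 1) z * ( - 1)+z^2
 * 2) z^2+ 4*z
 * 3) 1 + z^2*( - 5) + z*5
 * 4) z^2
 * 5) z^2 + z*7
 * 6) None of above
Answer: 1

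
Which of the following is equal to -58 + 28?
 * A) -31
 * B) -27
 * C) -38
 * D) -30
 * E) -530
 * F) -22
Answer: D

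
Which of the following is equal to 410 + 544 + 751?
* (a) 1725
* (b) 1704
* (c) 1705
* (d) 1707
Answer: c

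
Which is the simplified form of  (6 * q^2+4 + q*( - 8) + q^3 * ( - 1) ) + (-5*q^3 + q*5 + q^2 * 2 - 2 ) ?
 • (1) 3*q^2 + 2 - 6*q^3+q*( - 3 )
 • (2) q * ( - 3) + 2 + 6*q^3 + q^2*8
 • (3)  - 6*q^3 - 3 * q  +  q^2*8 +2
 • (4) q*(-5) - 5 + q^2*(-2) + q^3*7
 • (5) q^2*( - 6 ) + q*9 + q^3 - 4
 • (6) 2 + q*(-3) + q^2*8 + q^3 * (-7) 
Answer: 3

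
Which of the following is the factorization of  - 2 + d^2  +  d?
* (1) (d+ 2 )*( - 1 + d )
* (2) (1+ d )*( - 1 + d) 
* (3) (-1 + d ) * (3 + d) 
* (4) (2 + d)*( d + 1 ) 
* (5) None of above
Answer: 1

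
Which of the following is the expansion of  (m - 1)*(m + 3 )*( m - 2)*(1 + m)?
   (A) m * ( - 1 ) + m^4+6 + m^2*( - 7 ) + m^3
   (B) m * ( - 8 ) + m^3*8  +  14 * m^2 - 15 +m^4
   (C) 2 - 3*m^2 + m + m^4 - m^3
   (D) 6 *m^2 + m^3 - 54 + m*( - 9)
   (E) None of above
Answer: A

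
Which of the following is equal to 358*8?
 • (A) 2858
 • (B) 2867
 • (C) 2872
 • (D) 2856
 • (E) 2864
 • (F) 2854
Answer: E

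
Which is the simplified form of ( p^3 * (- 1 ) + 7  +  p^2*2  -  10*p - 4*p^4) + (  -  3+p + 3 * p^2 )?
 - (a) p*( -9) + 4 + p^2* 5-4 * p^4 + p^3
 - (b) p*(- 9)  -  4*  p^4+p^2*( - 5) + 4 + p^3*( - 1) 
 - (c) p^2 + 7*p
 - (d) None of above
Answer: d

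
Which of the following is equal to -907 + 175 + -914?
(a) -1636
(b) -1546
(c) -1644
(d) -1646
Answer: d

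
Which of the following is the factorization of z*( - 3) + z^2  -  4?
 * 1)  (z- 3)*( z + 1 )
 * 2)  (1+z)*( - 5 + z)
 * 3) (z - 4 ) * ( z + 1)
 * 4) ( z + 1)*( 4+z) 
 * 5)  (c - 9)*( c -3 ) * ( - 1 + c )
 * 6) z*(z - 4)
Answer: 3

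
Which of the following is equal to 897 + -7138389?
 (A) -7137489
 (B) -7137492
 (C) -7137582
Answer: B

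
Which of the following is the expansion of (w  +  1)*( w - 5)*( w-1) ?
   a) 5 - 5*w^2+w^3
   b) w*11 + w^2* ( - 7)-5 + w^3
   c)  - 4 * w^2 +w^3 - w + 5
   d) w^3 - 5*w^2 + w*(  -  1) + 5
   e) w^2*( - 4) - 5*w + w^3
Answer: d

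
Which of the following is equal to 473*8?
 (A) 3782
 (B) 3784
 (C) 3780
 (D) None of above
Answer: B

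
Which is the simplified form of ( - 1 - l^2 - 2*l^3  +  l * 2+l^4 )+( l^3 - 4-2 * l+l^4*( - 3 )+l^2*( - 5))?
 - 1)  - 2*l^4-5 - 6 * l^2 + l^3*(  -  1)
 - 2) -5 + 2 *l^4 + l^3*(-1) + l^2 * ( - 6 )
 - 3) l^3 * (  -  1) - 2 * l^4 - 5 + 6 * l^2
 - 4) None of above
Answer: 1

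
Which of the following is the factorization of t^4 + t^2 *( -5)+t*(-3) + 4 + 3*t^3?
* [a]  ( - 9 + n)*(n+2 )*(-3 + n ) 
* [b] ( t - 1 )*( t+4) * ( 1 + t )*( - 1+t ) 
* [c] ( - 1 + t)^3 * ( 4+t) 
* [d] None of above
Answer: b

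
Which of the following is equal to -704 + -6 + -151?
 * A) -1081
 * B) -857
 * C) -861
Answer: C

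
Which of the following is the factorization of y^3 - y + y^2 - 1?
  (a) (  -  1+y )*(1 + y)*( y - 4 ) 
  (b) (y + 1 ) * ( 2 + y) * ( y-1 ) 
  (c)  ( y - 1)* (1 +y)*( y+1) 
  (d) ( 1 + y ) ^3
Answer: c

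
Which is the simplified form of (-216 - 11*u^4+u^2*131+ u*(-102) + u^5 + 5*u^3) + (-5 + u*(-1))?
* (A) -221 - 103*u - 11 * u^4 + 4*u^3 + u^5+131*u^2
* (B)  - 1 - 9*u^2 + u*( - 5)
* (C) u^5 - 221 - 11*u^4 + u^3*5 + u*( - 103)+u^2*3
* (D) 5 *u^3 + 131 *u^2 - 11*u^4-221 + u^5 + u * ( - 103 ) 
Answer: D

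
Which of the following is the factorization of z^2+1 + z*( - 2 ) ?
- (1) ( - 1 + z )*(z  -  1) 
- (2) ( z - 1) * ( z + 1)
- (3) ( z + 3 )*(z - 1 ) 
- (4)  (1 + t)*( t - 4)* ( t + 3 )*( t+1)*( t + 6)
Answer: 1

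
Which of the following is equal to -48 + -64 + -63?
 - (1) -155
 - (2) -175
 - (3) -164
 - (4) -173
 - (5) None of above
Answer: 2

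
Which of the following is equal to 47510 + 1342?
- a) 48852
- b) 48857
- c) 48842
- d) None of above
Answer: a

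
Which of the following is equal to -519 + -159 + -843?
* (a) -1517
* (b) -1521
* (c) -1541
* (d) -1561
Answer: b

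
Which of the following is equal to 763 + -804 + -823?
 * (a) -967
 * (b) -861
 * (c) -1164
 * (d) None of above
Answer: d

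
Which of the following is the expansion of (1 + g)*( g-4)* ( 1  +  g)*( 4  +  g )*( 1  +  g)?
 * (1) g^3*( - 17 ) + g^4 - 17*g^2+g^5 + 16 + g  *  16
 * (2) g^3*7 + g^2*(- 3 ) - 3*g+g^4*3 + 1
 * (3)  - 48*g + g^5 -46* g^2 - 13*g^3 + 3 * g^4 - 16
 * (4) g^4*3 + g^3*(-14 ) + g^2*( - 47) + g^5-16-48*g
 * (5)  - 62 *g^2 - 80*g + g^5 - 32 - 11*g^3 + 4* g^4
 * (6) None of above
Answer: 6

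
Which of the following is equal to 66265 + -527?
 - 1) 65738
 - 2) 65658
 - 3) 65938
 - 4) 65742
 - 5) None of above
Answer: 1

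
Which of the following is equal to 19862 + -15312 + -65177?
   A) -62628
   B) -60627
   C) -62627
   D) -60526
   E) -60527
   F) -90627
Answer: B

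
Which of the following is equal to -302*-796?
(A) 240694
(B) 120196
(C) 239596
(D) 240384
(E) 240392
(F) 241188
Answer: E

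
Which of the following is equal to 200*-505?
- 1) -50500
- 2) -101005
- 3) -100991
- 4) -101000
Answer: 4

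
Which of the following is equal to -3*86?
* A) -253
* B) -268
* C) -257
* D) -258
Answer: D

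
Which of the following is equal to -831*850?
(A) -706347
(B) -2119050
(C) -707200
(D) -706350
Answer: D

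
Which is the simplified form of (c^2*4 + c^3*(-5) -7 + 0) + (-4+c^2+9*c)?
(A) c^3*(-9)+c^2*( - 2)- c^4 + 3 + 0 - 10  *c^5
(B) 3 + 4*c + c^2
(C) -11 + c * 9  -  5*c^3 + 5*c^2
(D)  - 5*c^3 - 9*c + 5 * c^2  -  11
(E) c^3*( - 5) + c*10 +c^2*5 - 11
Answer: C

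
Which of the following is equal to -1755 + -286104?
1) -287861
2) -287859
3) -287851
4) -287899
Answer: 2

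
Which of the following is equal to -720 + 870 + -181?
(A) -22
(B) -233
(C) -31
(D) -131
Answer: C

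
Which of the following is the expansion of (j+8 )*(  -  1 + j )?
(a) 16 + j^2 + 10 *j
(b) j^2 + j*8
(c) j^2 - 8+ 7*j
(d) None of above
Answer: c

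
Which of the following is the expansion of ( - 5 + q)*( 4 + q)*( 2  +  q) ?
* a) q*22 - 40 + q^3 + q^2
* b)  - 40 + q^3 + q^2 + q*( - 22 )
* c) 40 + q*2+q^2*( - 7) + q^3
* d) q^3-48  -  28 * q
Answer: b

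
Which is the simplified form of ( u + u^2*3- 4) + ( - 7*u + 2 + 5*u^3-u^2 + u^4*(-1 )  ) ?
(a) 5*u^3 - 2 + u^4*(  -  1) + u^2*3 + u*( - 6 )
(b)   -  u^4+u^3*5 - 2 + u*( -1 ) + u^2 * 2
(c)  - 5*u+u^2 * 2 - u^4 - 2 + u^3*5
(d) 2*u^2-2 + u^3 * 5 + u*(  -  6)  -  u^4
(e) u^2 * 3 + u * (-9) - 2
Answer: d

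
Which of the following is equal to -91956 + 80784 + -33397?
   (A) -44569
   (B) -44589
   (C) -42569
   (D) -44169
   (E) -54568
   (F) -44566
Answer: A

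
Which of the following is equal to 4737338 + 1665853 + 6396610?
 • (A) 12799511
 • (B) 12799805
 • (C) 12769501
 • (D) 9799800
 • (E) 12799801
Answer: E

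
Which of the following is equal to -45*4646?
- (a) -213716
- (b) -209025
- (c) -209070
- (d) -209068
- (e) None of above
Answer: c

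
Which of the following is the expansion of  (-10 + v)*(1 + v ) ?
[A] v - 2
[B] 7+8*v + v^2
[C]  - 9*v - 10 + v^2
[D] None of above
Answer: C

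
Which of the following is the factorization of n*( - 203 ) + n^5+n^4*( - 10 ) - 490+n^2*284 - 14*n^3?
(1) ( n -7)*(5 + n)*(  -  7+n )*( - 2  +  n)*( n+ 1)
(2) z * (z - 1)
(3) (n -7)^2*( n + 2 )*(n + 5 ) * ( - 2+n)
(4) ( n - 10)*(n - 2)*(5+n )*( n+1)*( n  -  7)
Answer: 1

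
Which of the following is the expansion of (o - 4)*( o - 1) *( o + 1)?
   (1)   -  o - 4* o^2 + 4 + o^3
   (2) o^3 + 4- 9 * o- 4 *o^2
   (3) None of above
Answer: 1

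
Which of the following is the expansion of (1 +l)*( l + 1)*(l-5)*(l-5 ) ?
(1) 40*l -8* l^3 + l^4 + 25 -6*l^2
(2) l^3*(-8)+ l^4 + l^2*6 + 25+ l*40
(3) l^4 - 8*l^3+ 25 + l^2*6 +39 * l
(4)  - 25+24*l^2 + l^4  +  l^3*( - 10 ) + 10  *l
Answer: 2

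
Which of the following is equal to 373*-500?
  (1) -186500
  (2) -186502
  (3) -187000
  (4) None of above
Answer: 1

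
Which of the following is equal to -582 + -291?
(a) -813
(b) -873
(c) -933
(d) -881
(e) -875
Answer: b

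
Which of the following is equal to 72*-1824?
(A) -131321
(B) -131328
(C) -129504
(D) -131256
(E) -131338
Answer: B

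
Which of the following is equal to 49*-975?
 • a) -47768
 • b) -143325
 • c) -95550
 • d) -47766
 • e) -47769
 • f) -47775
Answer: f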